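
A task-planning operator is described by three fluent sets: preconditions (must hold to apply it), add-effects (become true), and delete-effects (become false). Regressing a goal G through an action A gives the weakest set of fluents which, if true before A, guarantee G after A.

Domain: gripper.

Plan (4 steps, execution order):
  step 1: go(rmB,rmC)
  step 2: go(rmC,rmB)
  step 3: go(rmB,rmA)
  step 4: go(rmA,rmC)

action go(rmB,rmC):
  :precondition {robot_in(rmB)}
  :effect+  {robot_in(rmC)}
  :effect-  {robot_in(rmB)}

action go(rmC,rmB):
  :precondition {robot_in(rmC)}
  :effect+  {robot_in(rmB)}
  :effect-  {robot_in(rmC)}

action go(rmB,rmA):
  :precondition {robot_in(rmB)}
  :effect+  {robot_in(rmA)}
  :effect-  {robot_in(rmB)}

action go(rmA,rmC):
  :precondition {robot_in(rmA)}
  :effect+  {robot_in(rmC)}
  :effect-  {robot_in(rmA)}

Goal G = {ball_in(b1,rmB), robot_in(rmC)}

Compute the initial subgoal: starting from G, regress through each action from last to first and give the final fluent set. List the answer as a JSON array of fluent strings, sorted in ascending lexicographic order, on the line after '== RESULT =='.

Regress step by step:
  through step 4 (go(rmA,rmC)): drop {robot_in(rmC)}, keep {ball_in(b1,rmB)}, require {robot_in(rmA)}
    → {ball_in(b1,rmB), robot_in(rmA)}
  through step 3 (go(rmB,rmA)): drop {robot_in(rmA)}, keep {ball_in(b1,rmB)}, require {robot_in(rmB)}
    → {ball_in(b1,rmB), robot_in(rmB)}
  through step 2 (go(rmC,rmB)): drop {robot_in(rmB)}, keep {ball_in(b1,rmB)}, require {robot_in(rmC)}
    → {ball_in(b1,rmB), robot_in(rmC)}
  through step 1 (go(rmB,rmC)): drop {robot_in(rmC)}, keep {ball_in(b1,rmB)}, require {robot_in(rmB)}
    → {ball_in(b1,rmB), robot_in(rmB)}

== RESULT ==
["ball_in(b1,rmB)", "robot_in(rmB)"]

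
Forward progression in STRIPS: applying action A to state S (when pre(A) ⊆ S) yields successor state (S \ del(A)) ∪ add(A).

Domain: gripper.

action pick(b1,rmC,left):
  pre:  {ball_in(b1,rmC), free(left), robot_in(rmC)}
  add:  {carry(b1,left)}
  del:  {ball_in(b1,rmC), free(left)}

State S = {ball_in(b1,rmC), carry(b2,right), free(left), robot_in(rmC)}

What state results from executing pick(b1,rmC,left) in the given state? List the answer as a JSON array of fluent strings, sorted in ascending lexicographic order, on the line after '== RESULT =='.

Progress:
  pre ⊆ S: {ball_in(b1,rmC), free(left), robot_in(rmC)} ⊆ S  — applicable
  S \ del = {carry(b2,right), robot_in(rmC)}
  ∪ add   = {carry(b1,left), carry(b2,right), robot_in(rmC)}

== RESULT ==
["carry(b1,left)", "carry(b2,right)", "robot_in(rmC)"]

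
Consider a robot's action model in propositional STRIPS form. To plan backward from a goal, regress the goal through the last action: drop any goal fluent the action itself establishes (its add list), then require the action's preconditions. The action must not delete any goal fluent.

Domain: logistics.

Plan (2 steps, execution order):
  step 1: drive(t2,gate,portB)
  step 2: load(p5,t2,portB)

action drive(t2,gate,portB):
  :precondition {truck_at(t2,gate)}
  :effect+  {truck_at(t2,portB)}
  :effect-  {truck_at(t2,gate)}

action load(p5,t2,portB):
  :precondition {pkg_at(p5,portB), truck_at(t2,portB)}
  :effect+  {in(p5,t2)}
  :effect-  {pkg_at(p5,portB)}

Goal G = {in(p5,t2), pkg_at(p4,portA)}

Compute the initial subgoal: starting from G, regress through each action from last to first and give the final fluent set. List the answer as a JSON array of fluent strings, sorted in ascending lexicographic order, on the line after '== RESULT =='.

Regress step by step:
  through step 2 (load(p5,t2,portB)): drop {in(p5,t2)}, keep {pkg_at(p4,portA)}, require {pkg_at(p5,portB), truck_at(t2,portB)}
    → {pkg_at(p4,portA), pkg_at(p5,portB), truck_at(t2,portB)}
  through step 1 (drive(t2,gate,portB)): drop {truck_at(t2,portB)}, keep {pkg_at(p4,portA), pkg_at(p5,portB)}, require {truck_at(t2,gate)}
    → {pkg_at(p4,portA), pkg_at(p5,portB), truck_at(t2,gate)}

== RESULT ==
["pkg_at(p4,portA)", "pkg_at(p5,portB)", "truck_at(t2,gate)"]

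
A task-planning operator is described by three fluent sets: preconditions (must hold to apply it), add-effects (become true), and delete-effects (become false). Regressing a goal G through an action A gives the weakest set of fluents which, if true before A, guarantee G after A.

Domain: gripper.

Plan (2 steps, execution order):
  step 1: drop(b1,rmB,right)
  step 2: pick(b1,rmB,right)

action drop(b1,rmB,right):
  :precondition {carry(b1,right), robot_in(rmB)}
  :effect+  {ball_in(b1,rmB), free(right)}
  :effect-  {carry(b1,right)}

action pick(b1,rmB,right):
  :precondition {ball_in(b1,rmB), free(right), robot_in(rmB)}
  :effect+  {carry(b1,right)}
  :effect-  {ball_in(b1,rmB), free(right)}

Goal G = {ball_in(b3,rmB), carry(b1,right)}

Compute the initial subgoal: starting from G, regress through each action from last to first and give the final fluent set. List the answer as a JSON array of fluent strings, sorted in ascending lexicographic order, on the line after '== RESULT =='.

Regress step by step:
  through step 2 (pick(b1,rmB,right)): drop {carry(b1,right)}, keep {ball_in(b3,rmB)}, require {ball_in(b1,rmB), free(right), robot_in(rmB)}
    → {ball_in(b1,rmB), ball_in(b3,rmB), free(right), robot_in(rmB)}
  through step 1 (drop(b1,rmB,right)): drop {ball_in(b1,rmB), free(right)}, keep {ball_in(b3,rmB), robot_in(rmB)}, require {carry(b1,right), robot_in(rmB)}
    → {ball_in(b3,rmB), carry(b1,right), robot_in(rmB)}

== RESULT ==
["ball_in(b3,rmB)", "carry(b1,right)", "robot_in(rmB)"]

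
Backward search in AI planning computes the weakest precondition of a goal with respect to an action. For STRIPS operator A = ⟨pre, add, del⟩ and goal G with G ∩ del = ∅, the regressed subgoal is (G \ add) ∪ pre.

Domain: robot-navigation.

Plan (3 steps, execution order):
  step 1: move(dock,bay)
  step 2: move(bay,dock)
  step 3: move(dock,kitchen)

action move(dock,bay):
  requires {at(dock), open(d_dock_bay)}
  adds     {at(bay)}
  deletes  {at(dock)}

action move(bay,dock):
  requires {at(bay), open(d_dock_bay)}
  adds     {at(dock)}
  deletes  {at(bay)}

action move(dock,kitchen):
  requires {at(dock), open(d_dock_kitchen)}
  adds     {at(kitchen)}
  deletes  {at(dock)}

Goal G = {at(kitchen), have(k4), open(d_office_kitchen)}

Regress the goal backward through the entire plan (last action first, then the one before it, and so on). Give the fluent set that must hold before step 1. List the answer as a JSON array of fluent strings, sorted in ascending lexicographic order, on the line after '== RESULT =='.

Work backward from the goal:
  through step 3 (move(dock,kitchen)): drop {at(kitchen)}, keep {have(k4), open(d_office_kitchen)}, require {at(dock), open(d_dock_kitchen)}
    → {at(dock), have(k4), open(d_dock_kitchen), open(d_office_kitchen)}
  through step 2 (move(bay,dock)): drop {at(dock)}, keep {have(k4), open(d_dock_kitchen), open(d_office_kitchen)}, require {at(bay), open(d_dock_bay)}
    → {at(bay), have(k4), open(d_dock_bay), open(d_dock_kitchen), open(d_office_kitchen)}
  through step 1 (move(dock,bay)): drop {at(bay)}, keep {have(k4), open(d_dock_bay), open(d_dock_kitchen), open(d_office_kitchen)}, require {at(dock), open(d_dock_bay)}
    → {at(dock), have(k4), open(d_dock_bay), open(d_dock_kitchen), open(d_office_kitchen)}

== RESULT ==
["at(dock)", "have(k4)", "open(d_dock_bay)", "open(d_dock_kitchen)", "open(d_office_kitchen)"]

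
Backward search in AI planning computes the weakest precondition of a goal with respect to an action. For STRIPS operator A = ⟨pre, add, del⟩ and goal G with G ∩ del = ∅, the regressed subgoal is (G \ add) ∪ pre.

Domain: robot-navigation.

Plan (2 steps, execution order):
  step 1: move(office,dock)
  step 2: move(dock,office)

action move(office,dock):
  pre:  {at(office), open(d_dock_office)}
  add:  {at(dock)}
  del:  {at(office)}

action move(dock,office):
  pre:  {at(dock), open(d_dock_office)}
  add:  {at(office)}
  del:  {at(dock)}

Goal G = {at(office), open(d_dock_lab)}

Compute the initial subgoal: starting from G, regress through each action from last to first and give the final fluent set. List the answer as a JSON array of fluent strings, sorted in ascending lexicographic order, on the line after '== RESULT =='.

Regress step by step:
  through step 2 (move(dock,office)): drop {at(office)}, keep {open(d_dock_lab)}, require {at(dock), open(d_dock_office)}
    → {at(dock), open(d_dock_lab), open(d_dock_office)}
  through step 1 (move(office,dock)): drop {at(dock)}, keep {open(d_dock_lab), open(d_dock_office)}, require {at(office), open(d_dock_office)}
    → {at(office), open(d_dock_lab), open(d_dock_office)}

== RESULT ==
["at(office)", "open(d_dock_lab)", "open(d_dock_office)"]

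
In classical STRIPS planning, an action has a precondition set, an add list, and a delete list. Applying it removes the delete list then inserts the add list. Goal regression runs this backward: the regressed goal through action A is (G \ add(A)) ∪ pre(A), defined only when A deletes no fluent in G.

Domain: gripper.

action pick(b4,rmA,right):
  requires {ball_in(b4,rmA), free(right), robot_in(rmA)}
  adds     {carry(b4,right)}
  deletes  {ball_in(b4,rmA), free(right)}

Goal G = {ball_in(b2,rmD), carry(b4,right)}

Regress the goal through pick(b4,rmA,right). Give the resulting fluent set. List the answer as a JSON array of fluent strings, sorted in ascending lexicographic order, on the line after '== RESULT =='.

Regress:
  G ∩ del = {}  (empty — regression defined)
  G \ add = {ball_in(b2,rmD), carry(b4,right)} \ {carry(b4,right)} = {ball_in(b2,rmD)}
  ∪ pre   = {ball_in(b2,rmD)} ∪ {ball_in(b4,rmA), free(right), robot_in(rmA)}
          = {ball_in(b2,rmD), ball_in(b4,rmA), free(right), robot_in(rmA)}

== RESULT ==
["ball_in(b2,rmD)", "ball_in(b4,rmA)", "free(right)", "robot_in(rmA)"]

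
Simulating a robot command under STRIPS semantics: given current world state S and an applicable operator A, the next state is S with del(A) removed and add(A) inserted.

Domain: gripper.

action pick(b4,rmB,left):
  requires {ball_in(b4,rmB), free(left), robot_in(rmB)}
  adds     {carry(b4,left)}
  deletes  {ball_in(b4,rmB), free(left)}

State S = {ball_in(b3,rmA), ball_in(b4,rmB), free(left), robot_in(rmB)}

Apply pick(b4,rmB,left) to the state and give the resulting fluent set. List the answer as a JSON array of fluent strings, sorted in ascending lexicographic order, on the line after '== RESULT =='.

Compute (S \ del) ∪ add:
  pre ⊆ S: {ball_in(b4,rmB), free(left), robot_in(rmB)} ⊆ S  — applicable
  S \ del = {ball_in(b3,rmA), robot_in(rmB)}
  ∪ add   = {ball_in(b3,rmA), carry(b4,left), robot_in(rmB)}

== RESULT ==
["ball_in(b3,rmA)", "carry(b4,left)", "robot_in(rmB)"]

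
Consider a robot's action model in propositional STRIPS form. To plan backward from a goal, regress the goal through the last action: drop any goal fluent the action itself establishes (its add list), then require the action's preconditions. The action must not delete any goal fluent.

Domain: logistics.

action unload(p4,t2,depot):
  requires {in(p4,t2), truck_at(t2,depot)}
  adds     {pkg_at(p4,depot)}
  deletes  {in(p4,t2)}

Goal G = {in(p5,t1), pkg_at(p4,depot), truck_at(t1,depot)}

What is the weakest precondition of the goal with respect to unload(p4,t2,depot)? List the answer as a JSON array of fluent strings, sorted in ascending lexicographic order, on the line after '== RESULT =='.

Regress:
  G ∩ del = {}  (empty — regression defined)
  G \ add = {in(p5,t1), pkg_at(p4,depot), truck_at(t1,depot)} \ {pkg_at(p4,depot)} = {in(p5,t1), truck_at(t1,depot)}
  ∪ pre   = {in(p5,t1), truck_at(t1,depot)} ∪ {in(p4,t2), truck_at(t2,depot)}
          = {in(p4,t2), in(p5,t1), truck_at(t1,depot), truck_at(t2,depot)}

== RESULT ==
["in(p4,t2)", "in(p5,t1)", "truck_at(t1,depot)", "truck_at(t2,depot)"]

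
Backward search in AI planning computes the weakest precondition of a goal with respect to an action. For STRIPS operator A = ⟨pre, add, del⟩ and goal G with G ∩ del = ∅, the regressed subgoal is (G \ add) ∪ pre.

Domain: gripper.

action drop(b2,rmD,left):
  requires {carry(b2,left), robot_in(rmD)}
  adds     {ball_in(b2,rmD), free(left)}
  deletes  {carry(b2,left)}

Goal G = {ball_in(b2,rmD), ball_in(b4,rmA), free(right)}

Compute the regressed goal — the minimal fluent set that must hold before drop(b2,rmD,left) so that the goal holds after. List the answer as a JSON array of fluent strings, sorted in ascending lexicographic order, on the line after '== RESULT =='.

Compute (G \ add) ∪ pre:
  G ∩ del = {}  (empty — regression defined)
  G \ add = {ball_in(b2,rmD), ball_in(b4,rmA), free(right)} \ {ball_in(b2,rmD), free(left)} = {ball_in(b4,rmA), free(right)}
  ∪ pre   = {ball_in(b4,rmA), free(right)} ∪ {carry(b2,left), robot_in(rmD)}
          = {ball_in(b4,rmA), carry(b2,left), free(right), robot_in(rmD)}

== RESULT ==
["ball_in(b4,rmA)", "carry(b2,left)", "free(right)", "robot_in(rmD)"]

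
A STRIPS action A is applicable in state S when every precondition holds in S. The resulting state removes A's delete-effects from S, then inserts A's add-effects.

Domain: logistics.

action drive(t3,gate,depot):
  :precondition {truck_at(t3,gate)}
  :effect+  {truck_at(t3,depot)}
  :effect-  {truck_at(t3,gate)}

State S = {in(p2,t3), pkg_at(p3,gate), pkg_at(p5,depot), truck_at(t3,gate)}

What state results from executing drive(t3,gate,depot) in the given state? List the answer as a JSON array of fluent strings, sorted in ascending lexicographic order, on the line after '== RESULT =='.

Progress:
  pre ⊆ S: {truck_at(t3,gate)} ⊆ S  — applicable
  S \ del = {in(p2,t3), pkg_at(p3,gate), pkg_at(p5,depot)}
  ∪ add   = {in(p2,t3), pkg_at(p3,gate), pkg_at(p5,depot), truck_at(t3,depot)}

== RESULT ==
["in(p2,t3)", "pkg_at(p3,gate)", "pkg_at(p5,depot)", "truck_at(t3,depot)"]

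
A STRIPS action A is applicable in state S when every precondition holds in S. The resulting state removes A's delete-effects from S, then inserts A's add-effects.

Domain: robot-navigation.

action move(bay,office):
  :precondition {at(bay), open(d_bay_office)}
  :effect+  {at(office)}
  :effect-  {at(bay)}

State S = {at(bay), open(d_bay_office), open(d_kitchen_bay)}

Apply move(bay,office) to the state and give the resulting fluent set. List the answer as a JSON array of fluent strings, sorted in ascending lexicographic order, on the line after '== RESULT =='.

Compute (S \ del) ∪ add:
  pre ⊆ S: {at(bay), open(d_bay_office)} ⊆ S  — applicable
  S \ del = {open(d_bay_office), open(d_kitchen_bay)}
  ∪ add   = {at(office), open(d_bay_office), open(d_kitchen_bay)}

== RESULT ==
["at(office)", "open(d_bay_office)", "open(d_kitchen_bay)"]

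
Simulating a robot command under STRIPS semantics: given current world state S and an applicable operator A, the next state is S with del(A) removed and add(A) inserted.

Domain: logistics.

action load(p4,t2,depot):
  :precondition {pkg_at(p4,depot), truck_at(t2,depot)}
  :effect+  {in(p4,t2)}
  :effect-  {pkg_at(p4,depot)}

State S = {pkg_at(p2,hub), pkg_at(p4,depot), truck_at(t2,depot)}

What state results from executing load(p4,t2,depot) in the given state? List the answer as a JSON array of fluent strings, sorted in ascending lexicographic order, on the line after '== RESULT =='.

Compute (S \ del) ∪ add:
  pre ⊆ S: {pkg_at(p4,depot), truck_at(t2,depot)} ⊆ S  — applicable
  S \ del = {pkg_at(p2,hub), truck_at(t2,depot)}
  ∪ add   = {in(p4,t2), pkg_at(p2,hub), truck_at(t2,depot)}

== RESULT ==
["in(p4,t2)", "pkg_at(p2,hub)", "truck_at(t2,depot)"]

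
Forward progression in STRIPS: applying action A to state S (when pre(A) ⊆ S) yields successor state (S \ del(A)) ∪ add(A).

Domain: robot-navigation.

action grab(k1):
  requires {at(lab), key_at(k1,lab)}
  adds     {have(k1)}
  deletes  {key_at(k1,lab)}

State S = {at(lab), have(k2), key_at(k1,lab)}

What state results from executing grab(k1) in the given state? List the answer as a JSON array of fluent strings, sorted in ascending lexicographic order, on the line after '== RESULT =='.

Progress:
  pre ⊆ S: {at(lab), key_at(k1,lab)} ⊆ S  — applicable
  S \ del = {at(lab), have(k2)}
  ∪ add   = {at(lab), have(k1), have(k2)}

== RESULT ==
["at(lab)", "have(k1)", "have(k2)"]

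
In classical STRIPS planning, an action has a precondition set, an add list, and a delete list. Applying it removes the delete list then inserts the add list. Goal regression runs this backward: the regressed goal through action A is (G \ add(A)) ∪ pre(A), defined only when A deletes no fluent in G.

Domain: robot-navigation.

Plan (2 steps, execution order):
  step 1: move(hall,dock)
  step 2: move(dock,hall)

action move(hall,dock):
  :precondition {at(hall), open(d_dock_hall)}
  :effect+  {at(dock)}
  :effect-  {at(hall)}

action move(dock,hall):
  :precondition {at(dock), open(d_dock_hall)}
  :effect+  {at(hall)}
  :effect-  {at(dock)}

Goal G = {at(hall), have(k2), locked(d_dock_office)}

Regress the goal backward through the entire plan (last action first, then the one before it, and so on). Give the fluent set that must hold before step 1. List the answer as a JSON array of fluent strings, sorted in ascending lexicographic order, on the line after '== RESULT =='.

Regress step by step:
  through step 2 (move(dock,hall)): drop {at(hall)}, keep {have(k2), locked(d_dock_office)}, require {at(dock), open(d_dock_hall)}
    → {at(dock), have(k2), locked(d_dock_office), open(d_dock_hall)}
  through step 1 (move(hall,dock)): drop {at(dock)}, keep {have(k2), locked(d_dock_office), open(d_dock_hall)}, require {at(hall), open(d_dock_hall)}
    → {at(hall), have(k2), locked(d_dock_office), open(d_dock_hall)}

== RESULT ==
["at(hall)", "have(k2)", "locked(d_dock_office)", "open(d_dock_hall)"]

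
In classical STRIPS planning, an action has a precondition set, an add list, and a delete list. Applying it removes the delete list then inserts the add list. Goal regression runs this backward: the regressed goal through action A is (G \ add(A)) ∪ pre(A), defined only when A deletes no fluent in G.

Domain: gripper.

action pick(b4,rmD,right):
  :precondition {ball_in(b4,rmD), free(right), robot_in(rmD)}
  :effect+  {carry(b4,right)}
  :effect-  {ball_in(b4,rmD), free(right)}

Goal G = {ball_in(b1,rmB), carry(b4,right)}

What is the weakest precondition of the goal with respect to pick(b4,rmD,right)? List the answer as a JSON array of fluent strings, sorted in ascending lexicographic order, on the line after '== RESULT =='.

Regress:
  G ∩ del = {}  (empty — regression defined)
  G \ add = {ball_in(b1,rmB), carry(b4,right)} \ {carry(b4,right)} = {ball_in(b1,rmB)}
  ∪ pre   = {ball_in(b1,rmB)} ∪ {ball_in(b4,rmD), free(right), robot_in(rmD)}
          = {ball_in(b1,rmB), ball_in(b4,rmD), free(right), robot_in(rmD)}

== RESULT ==
["ball_in(b1,rmB)", "ball_in(b4,rmD)", "free(right)", "robot_in(rmD)"]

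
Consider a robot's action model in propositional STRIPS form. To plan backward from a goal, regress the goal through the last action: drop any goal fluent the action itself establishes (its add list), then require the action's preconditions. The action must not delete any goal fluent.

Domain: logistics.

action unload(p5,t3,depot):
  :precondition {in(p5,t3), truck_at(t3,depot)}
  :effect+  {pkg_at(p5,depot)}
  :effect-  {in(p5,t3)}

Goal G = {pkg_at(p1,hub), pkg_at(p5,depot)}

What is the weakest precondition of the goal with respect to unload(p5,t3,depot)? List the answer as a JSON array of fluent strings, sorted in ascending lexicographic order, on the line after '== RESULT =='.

Regress:
  G ∩ del = {}  (empty — regression defined)
  G \ add = {pkg_at(p1,hub), pkg_at(p5,depot)} \ {pkg_at(p5,depot)} = {pkg_at(p1,hub)}
  ∪ pre   = {pkg_at(p1,hub)} ∪ {in(p5,t3), truck_at(t3,depot)}
          = {in(p5,t3), pkg_at(p1,hub), truck_at(t3,depot)}

== RESULT ==
["in(p5,t3)", "pkg_at(p1,hub)", "truck_at(t3,depot)"]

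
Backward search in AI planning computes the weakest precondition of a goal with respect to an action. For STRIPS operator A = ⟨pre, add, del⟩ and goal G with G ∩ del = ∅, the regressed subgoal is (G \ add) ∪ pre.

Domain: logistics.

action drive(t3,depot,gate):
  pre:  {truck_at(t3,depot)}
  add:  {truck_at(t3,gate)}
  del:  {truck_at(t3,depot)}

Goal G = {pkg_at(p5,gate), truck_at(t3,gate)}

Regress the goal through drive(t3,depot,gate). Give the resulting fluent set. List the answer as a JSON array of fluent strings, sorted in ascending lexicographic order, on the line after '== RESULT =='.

Regress:
  G ∩ del = {}  (empty — regression defined)
  G \ add = {pkg_at(p5,gate), truck_at(t3,gate)} \ {truck_at(t3,gate)} = {pkg_at(p5,gate)}
  ∪ pre   = {pkg_at(p5,gate)} ∪ {truck_at(t3,depot)}
          = {pkg_at(p5,gate), truck_at(t3,depot)}

== RESULT ==
["pkg_at(p5,gate)", "truck_at(t3,depot)"]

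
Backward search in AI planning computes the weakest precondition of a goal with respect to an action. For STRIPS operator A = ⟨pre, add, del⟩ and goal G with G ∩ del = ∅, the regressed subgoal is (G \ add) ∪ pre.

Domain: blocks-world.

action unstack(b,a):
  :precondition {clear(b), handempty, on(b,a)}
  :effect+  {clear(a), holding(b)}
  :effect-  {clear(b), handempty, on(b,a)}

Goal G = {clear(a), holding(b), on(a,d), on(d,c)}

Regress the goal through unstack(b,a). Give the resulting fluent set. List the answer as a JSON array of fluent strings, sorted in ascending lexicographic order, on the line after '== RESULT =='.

Compute (G \ add) ∪ pre:
  G ∩ del = {}  (empty — regression defined)
  G \ add = {clear(a), holding(b), on(a,d), on(d,c)} \ {clear(a), holding(b)} = {on(a,d), on(d,c)}
  ∪ pre   = {on(a,d), on(d,c)} ∪ {clear(b), handempty, on(b,a)}
          = {clear(b), handempty, on(a,d), on(b,a), on(d,c)}

== RESULT ==
["clear(b)", "handempty", "on(a,d)", "on(b,a)", "on(d,c)"]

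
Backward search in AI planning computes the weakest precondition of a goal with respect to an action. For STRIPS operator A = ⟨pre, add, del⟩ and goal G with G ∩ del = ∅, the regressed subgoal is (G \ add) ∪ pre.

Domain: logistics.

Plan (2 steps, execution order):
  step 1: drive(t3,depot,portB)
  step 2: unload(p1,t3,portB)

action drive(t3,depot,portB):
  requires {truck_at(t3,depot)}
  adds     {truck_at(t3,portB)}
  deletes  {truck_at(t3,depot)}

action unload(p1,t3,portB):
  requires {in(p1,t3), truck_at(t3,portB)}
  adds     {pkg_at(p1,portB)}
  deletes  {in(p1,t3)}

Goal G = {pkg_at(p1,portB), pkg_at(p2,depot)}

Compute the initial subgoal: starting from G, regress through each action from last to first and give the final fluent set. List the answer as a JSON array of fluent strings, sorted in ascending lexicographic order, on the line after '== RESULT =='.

Work backward from the goal:
  through step 2 (unload(p1,t3,portB)): drop {pkg_at(p1,portB)}, keep {pkg_at(p2,depot)}, require {in(p1,t3), truck_at(t3,portB)}
    → {in(p1,t3), pkg_at(p2,depot), truck_at(t3,portB)}
  through step 1 (drive(t3,depot,portB)): drop {truck_at(t3,portB)}, keep {in(p1,t3), pkg_at(p2,depot)}, require {truck_at(t3,depot)}
    → {in(p1,t3), pkg_at(p2,depot), truck_at(t3,depot)}

== RESULT ==
["in(p1,t3)", "pkg_at(p2,depot)", "truck_at(t3,depot)"]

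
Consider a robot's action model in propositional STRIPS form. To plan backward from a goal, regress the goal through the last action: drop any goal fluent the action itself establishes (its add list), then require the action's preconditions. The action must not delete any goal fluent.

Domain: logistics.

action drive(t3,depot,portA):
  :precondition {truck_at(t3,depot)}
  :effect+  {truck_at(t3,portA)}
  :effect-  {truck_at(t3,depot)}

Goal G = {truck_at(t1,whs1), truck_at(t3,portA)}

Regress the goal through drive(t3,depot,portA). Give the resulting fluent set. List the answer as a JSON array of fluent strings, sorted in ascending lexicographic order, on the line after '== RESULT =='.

Compute (G \ add) ∪ pre:
  G ∩ del = {}  (empty — regression defined)
  G \ add = {truck_at(t1,whs1), truck_at(t3,portA)} \ {truck_at(t3,portA)} = {truck_at(t1,whs1)}
  ∪ pre   = {truck_at(t1,whs1)} ∪ {truck_at(t3,depot)}
          = {truck_at(t1,whs1), truck_at(t3,depot)}

== RESULT ==
["truck_at(t1,whs1)", "truck_at(t3,depot)"]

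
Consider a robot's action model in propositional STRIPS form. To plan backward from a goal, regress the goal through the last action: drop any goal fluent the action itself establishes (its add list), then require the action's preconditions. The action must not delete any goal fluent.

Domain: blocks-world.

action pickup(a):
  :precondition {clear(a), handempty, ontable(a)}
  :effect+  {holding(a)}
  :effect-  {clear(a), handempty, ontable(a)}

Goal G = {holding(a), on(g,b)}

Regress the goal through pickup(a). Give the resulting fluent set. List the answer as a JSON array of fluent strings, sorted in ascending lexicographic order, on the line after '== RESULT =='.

Compute (G \ add) ∪ pre:
  G ∩ del = {}  (empty — regression defined)
  G \ add = {holding(a), on(g,b)} \ {holding(a)} = {on(g,b)}
  ∪ pre   = {on(g,b)} ∪ {clear(a), handempty, ontable(a)}
          = {clear(a), handempty, on(g,b), ontable(a)}

== RESULT ==
["clear(a)", "handempty", "on(g,b)", "ontable(a)"]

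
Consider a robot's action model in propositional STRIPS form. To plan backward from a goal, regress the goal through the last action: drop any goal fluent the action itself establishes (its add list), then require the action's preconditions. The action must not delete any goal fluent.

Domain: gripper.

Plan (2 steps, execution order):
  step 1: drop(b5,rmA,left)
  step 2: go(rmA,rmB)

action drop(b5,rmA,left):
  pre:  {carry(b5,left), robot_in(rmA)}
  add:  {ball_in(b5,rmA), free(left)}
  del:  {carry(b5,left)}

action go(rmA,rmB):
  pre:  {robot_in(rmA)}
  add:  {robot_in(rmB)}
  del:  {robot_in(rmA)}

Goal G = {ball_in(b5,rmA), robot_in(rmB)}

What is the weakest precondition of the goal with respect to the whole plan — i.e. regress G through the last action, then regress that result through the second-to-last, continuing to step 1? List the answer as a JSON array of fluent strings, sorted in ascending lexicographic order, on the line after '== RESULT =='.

Regress step by step:
  through step 2 (go(rmA,rmB)): drop {robot_in(rmB)}, keep {ball_in(b5,rmA)}, require {robot_in(rmA)}
    → {ball_in(b5,rmA), robot_in(rmA)}
  through step 1 (drop(b5,rmA,left)): drop {ball_in(b5,rmA)}, keep {robot_in(rmA)}, require {carry(b5,left), robot_in(rmA)}
    → {carry(b5,left), robot_in(rmA)}

== RESULT ==
["carry(b5,left)", "robot_in(rmA)"]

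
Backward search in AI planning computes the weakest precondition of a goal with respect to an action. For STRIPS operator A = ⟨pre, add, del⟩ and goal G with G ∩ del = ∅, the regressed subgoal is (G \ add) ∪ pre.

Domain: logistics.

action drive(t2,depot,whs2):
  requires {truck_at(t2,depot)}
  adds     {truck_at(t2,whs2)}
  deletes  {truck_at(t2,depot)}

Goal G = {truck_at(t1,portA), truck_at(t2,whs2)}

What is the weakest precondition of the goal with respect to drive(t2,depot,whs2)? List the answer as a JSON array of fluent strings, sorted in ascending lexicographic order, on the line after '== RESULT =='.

Regress:
  G ∩ del = {}  (empty — regression defined)
  G \ add = {truck_at(t1,portA), truck_at(t2,whs2)} \ {truck_at(t2,whs2)} = {truck_at(t1,portA)}
  ∪ pre   = {truck_at(t1,portA)} ∪ {truck_at(t2,depot)}
          = {truck_at(t1,portA), truck_at(t2,depot)}

== RESULT ==
["truck_at(t1,portA)", "truck_at(t2,depot)"]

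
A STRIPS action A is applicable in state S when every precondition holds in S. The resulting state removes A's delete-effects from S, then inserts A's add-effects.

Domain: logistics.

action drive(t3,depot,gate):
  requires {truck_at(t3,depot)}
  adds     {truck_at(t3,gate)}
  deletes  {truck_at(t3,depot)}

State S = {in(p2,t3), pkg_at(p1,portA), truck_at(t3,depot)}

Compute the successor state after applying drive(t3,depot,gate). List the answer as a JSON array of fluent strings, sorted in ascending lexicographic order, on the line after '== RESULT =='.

Compute (S \ del) ∪ add:
  pre ⊆ S: {truck_at(t3,depot)} ⊆ S  — applicable
  S \ del = {in(p2,t3), pkg_at(p1,portA)}
  ∪ add   = {in(p2,t3), pkg_at(p1,portA), truck_at(t3,gate)}

== RESULT ==
["in(p2,t3)", "pkg_at(p1,portA)", "truck_at(t3,gate)"]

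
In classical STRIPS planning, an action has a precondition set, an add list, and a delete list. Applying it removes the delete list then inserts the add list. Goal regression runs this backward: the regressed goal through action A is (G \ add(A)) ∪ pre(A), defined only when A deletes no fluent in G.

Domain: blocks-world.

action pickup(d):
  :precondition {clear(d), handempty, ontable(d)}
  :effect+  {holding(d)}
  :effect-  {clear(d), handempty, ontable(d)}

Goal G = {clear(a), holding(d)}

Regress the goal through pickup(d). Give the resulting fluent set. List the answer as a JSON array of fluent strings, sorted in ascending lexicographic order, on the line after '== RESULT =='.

Compute (G \ add) ∪ pre:
  G ∩ del = {}  (empty — regression defined)
  G \ add = {clear(a), holding(d)} \ {holding(d)} = {clear(a)}
  ∪ pre   = {clear(a)} ∪ {clear(d), handempty, ontable(d)}
          = {clear(a), clear(d), handempty, ontable(d)}

== RESULT ==
["clear(a)", "clear(d)", "handempty", "ontable(d)"]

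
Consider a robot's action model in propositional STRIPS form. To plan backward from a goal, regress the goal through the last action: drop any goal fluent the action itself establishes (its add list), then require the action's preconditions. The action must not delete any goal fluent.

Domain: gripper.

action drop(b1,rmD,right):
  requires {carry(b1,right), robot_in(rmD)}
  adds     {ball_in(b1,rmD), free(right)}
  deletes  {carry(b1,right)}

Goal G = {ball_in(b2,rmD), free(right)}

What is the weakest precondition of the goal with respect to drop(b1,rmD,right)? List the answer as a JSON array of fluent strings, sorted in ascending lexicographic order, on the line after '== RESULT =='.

Regress:
  G ∩ del = {}  (empty — regression defined)
  G \ add = {ball_in(b2,rmD), free(right)} \ {ball_in(b1,rmD), free(right)} = {ball_in(b2,rmD)}
  ∪ pre   = {ball_in(b2,rmD)} ∪ {carry(b1,right), robot_in(rmD)}
          = {ball_in(b2,rmD), carry(b1,right), robot_in(rmD)}

== RESULT ==
["ball_in(b2,rmD)", "carry(b1,right)", "robot_in(rmD)"]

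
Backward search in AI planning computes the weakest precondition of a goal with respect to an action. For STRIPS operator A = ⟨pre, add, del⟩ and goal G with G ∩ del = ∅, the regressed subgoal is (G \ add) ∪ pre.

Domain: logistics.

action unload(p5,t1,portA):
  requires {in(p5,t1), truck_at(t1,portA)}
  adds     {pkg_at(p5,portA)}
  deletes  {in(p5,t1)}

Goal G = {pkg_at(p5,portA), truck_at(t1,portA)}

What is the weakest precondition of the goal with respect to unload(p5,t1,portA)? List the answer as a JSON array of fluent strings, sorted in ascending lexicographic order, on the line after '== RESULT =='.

Regress:
  G ∩ del = {}  (empty — regression defined)
  G \ add = {pkg_at(p5,portA), truck_at(t1,portA)} \ {pkg_at(p5,portA)} = {truck_at(t1,portA)}
  ∪ pre   = {truck_at(t1,portA)} ∪ {in(p5,t1), truck_at(t1,portA)}
          = {in(p5,t1), truck_at(t1,portA)}

== RESULT ==
["in(p5,t1)", "truck_at(t1,portA)"]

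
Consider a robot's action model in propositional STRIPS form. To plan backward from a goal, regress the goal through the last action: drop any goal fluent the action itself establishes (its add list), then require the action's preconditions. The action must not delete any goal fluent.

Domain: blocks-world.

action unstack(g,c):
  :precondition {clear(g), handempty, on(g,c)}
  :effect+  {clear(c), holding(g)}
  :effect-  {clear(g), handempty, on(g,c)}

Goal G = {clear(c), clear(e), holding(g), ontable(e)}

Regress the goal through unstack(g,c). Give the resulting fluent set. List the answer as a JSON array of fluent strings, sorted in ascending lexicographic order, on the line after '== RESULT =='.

Compute (G \ add) ∪ pre:
  G ∩ del = {}  (empty — regression defined)
  G \ add = {clear(c), clear(e), holding(g), ontable(e)} \ {clear(c), holding(g)} = {clear(e), ontable(e)}
  ∪ pre   = {clear(e), ontable(e)} ∪ {clear(g), handempty, on(g,c)}
          = {clear(e), clear(g), handempty, on(g,c), ontable(e)}

== RESULT ==
["clear(e)", "clear(g)", "handempty", "on(g,c)", "ontable(e)"]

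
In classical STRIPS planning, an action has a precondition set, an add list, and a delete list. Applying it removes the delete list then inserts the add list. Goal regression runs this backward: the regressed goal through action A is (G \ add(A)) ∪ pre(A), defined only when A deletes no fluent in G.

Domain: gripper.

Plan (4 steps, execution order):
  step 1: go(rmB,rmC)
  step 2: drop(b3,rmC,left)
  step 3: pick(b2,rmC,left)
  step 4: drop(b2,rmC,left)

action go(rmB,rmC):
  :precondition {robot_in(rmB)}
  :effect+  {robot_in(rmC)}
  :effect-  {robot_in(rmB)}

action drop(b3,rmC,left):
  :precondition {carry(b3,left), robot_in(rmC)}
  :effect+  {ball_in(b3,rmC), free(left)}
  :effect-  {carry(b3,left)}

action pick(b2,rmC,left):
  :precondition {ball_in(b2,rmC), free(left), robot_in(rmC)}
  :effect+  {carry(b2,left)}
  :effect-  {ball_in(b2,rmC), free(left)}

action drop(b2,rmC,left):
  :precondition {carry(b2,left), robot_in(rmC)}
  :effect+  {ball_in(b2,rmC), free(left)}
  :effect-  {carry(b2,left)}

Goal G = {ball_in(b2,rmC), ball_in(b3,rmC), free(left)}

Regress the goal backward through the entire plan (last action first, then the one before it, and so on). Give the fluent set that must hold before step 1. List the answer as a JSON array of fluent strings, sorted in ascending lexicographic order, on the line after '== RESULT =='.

Regress step by step:
  through step 4 (drop(b2,rmC,left)): drop {ball_in(b2,rmC), free(left)}, keep {ball_in(b3,rmC)}, require {carry(b2,left), robot_in(rmC)}
    → {ball_in(b3,rmC), carry(b2,left), robot_in(rmC)}
  through step 3 (pick(b2,rmC,left)): drop {carry(b2,left)}, keep {ball_in(b3,rmC), robot_in(rmC)}, require {ball_in(b2,rmC), free(left), robot_in(rmC)}
    → {ball_in(b2,rmC), ball_in(b3,rmC), free(left), robot_in(rmC)}
  through step 2 (drop(b3,rmC,left)): drop {ball_in(b3,rmC), free(left)}, keep {ball_in(b2,rmC), robot_in(rmC)}, require {carry(b3,left), robot_in(rmC)}
    → {ball_in(b2,rmC), carry(b3,left), robot_in(rmC)}
  through step 1 (go(rmB,rmC)): drop {robot_in(rmC)}, keep {ball_in(b2,rmC), carry(b3,left)}, require {robot_in(rmB)}
    → {ball_in(b2,rmC), carry(b3,left), robot_in(rmB)}

== RESULT ==
["ball_in(b2,rmC)", "carry(b3,left)", "robot_in(rmB)"]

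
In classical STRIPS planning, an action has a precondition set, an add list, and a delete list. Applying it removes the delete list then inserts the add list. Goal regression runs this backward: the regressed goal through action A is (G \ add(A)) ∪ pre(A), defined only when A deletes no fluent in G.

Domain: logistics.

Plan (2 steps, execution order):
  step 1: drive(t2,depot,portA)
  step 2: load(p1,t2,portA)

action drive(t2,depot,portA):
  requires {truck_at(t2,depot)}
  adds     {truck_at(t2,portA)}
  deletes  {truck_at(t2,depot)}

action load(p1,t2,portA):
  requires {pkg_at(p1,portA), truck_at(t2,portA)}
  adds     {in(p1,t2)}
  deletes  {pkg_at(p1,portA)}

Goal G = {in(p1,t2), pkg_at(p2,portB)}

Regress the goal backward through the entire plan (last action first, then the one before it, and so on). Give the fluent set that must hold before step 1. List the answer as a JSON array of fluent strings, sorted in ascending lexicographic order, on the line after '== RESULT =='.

Work backward from the goal:
  through step 2 (load(p1,t2,portA)): drop {in(p1,t2)}, keep {pkg_at(p2,portB)}, require {pkg_at(p1,portA), truck_at(t2,portA)}
    → {pkg_at(p1,portA), pkg_at(p2,portB), truck_at(t2,portA)}
  through step 1 (drive(t2,depot,portA)): drop {truck_at(t2,portA)}, keep {pkg_at(p1,portA), pkg_at(p2,portB)}, require {truck_at(t2,depot)}
    → {pkg_at(p1,portA), pkg_at(p2,portB), truck_at(t2,depot)}

== RESULT ==
["pkg_at(p1,portA)", "pkg_at(p2,portB)", "truck_at(t2,depot)"]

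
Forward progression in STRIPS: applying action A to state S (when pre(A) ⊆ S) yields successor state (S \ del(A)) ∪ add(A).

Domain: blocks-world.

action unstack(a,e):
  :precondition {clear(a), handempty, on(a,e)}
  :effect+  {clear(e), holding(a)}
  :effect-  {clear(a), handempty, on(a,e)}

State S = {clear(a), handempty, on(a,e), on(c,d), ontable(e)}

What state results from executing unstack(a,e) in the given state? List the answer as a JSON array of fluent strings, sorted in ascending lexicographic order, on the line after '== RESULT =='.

Progress:
  pre ⊆ S: {clear(a), handempty, on(a,e)} ⊆ S  — applicable
  S \ del = {on(c,d), ontable(e)}
  ∪ add   = {clear(e), holding(a), on(c,d), ontable(e)}

== RESULT ==
["clear(e)", "holding(a)", "on(c,d)", "ontable(e)"]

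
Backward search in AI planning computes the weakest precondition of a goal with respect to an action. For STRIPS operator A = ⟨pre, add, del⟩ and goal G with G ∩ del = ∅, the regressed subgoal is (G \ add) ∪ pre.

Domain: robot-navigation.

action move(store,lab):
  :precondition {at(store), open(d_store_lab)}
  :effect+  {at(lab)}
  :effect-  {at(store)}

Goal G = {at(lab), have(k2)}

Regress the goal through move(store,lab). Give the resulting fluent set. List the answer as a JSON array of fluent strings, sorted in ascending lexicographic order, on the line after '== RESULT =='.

Compute (G \ add) ∪ pre:
  G ∩ del = {}  (empty — regression defined)
  G \ add = {at(lab), have(k2)} \ {at(lab)} = {have(k2)}
  ∪ pre   = {have(k2)} ∪ {at(store), open(d_store_lab)}
          = {at(store), have(k2), open(d_store_lab)}

== RESULT ==
["at(store)", "have(k2)", "open(d_store_lab)"]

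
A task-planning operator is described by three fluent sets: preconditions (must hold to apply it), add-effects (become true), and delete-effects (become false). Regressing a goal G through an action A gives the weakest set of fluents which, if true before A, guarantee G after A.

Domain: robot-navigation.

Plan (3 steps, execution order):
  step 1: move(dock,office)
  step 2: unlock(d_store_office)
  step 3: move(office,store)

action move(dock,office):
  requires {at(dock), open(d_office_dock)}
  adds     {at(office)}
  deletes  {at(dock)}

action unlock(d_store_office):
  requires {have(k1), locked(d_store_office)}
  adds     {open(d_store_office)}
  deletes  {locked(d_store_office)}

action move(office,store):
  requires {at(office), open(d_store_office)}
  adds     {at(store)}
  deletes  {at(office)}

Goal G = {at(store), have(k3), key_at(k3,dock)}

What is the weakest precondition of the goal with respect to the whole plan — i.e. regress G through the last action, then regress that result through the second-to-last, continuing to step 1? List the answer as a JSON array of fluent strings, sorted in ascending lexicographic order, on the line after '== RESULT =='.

Regress step by step:
  through step 3 (move(office,store)): drop {at(store)}, keep {have(k3), key_at(k3,dock)}, require {at(office), open(d_store_office)}
    → {at(office), have(k3), key_at(k3,dock), open(d_store_office)}
  through step 2 (unlock(d_store_office)): drop {open(d_store_office)}, keep {at(office), have(k3), key_at(k3,dock)}, require {have(k1), locked(d_store_office)}
    → {at(office), have(k1), have(k3), key_at(k3,dock), locked(d_store_office)}
  through step 1 (move(dock,office)): drop {at(office)}, keep {have(k1), have(k3), key_at(k3,dock), locked(d_store_office)}, require {at(dock), open(d_office_dock)}
    → {at(dock), have(k1), have(k3), key_at(k3,dock), locked(d_store_office), open(d_office_dock)}

== RESULT ==
["at(dock)", "have(k1)", "have(k3)", "key_at(k3,dock)", "locked(d_store_office)", "open(d_office_dock)"]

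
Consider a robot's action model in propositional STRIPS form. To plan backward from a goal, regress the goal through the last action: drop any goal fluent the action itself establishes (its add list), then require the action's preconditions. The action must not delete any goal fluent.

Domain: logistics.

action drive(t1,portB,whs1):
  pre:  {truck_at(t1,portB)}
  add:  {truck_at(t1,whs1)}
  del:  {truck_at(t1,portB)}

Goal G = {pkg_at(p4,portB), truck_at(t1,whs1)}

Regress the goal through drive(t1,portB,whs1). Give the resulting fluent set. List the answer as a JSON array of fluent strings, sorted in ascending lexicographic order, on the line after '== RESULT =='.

Compute (G \ add) ∪ pre:
  G ∩ del = {}  (empty — regression defined)
  G \ add = {pkg_at(p4,portB), truck_at(t1,whs1)} \ {truck_at(t1,whs1)} = {pkg_at(p4,portB)}
  ∪ pre   = {pkg_at(p4,portB)} ∪ {truck_at(t1,portB)}
          = {pkg_at(p4,portB), truck_at(t1,portB)}

== RESULT ==
["pkg_at(p4,portB)", "truck_at(t1,portB)"]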